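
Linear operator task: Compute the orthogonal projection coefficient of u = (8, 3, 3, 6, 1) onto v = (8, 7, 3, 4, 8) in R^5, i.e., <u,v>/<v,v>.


Computing <u,v> = 8*8 + 3*7 + 3*3 + 6*4 + 1*8 = 126
Computing <v,v> = 8^2 + 7^2 + 3^2 + 4^2 + 8^2 = 202
Projection coefficient = 126/202 = 0.6238

0.6238


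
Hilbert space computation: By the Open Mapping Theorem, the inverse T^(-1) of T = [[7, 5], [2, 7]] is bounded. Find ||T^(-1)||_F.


det(T) = 7*7 - 5*2 = 39
T^(-1) = (1/39) * [[7, -5], [-2, 7]] = [[0.1795, -0.1282], [-0.0513, 0.1795]]
||T^(-1)||_F^2 = 0.1795^2 + (-0.1282)^2 + (-0.0513)^2 + 0.1795^2 = 0.0835
||T^(-1)||_F = sqrt(0.0835) = 0.2890

0.2890


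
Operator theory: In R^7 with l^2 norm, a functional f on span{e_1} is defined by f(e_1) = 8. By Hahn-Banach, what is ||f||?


The norm of f is given by ||f|| = sup_{||x||=1} |f(x)|.
On span{e_1}, ||e_1|| = 1, so ||f|| = |f(e_1)| / ||e_1||
= |8| / 1 = 8.0000

8.0000


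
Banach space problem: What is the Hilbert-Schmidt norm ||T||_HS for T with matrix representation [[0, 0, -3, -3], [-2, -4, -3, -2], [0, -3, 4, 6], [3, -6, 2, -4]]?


The Hilbert-Schmidt norm is sqrt(sum of squares of all entries).
Sum of squares = 0^2 + 0^2 + (-3)^2 + (-3)^2 + (-2)^2 + (-4)^2 + (-3)^2 + (-2)^2 + 0^2 + (-3)^2 + 4^2 + 6^2 + 3^2 + (-6)^2 + 2^2 + (-4)^2
= 0 + 0 + 9 + 9 + 4 + 16 + 9 + 4 + 0 + 9 + 16 + 36 + 9 + 36 + 4 + 16 = 177
||T||_HS = sqrt(177) = 13.3041

13.3041


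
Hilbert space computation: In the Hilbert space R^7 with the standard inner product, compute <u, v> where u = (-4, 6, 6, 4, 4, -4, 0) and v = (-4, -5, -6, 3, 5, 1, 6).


Computing the standard inner product <u, v> = sum u_i * v_i
= -4*-4 + 6*-5 + 6*-6 + 4*3 + 4*5 + -4*1 + 0*6
= 16 + -30 + -36 + 12 + 20 + -4 + 0
= -22

-22


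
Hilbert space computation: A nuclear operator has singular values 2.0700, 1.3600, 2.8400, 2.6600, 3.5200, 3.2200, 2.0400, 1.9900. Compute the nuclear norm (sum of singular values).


The nuclear norm is the sum of all singular values.
||T||_1 = 2.0700 + 1.3600 + 2.8400 + 2.6600 + 3.5200 + 3.2200 + 2.0400 + 1.9900
= 19.7000

19.7000


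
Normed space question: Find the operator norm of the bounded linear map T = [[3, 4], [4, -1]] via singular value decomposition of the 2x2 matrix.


A^T A = [[25, 8], [8, 17]]
trace(A^T A) = 42, det(A^T A) = 361
discriminant = 42^2 - 4*361 = 320
Largest eigenvalue of A^T A = (trace + sqrt(disc))/2 = 29.9443
||T|| = sqrt(29.9443) = 5.4721

5.4721


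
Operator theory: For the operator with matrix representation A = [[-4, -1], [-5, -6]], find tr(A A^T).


trace(A * A^T) = sum of squares of all entries
= (-4)^2 + (-1)^2 + (-5)^2 + (-6)^2
= 16 + 1 + 25 + 36
= 78

78


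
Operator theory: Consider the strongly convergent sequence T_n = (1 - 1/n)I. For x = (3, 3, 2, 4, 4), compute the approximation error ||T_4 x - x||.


T_4 x - x = (1 - 1/4)x - x = -x/4
||x|| = sqrt(54) = 7.3485
||T_4 x - x|| = ||x||/4 = 7.3485/4 = 1.8371

1.8371


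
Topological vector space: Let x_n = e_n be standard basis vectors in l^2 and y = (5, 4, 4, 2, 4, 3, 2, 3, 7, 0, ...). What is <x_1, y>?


x_1 = e_1 is the standard basis vector with 1 in position 1.
<x_1, y> = y_1 = 5
As n -> infinity, <x_n, y> -> 0, confirming weak convergence of (x_n) to 0.

5


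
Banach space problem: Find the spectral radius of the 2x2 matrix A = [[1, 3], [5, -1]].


For a 2x2 matrix, eigenvalues satisfy lambda^2 - (trace)*lambda + det = 0
trace = 1 + -1 = 0
det = 1*-1 - 3*5 = -16
discriminant = 0^2 - 4*(-16) = 64
spectral radius = max |eigenvalue| = 4.0000

4.0000


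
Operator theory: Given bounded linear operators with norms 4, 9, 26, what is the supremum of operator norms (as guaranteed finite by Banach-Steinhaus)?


By the Uniform Boundedness Principle, the supremum of norms is finite.
sup_k ||T_k|| = max(4, 9, 26) = 26

26


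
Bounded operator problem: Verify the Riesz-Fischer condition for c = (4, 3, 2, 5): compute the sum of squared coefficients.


sum |c_n|^2 = 4^2 + 3^2 + 2^2 + 5^2
= 16 + 9 + 4 + 25
= 54

54


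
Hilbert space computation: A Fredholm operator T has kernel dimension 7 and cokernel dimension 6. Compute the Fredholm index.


The Fredholm index is defined as ind(T) = dim(ker T) - dim(coker T)
= 7 - 6
= 1

1


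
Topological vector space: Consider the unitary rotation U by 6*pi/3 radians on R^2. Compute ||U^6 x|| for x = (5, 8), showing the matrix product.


U is a rotation by theta = 6*pi/3
U^6 = rotation by 6*theta = 36*pi/3 = 0*pi/3 (mod 2*pi)
cos(0*pi/3) = 1.0000, sin(0*pi/3) = 0.0000
U^6 x = (1.0000 * 5 - 0.0000 * 8, 0.0000 * 5 + 1.0000 * 8)
= (5.0000, 8.0000)
||U^6 x|| = sqrt(5.0000^2 + 8.0000^2) = sqrt(89.0000) = 9.4340

9.4340


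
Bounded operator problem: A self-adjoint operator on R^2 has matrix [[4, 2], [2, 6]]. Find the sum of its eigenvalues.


For a self-adjoint (symmetric) matrix, the eigenvalues are real.
The sum of eigenvalues equals the trace of the matrix.
trace = 4 + 6 = 10

10


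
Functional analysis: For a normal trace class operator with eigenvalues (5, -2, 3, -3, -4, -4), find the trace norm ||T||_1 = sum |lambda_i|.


For a normal operator, singular values equal |eigenvalues|.
Trace norm = sum |lambda_i| = 5 + 2 + 3 + 3 + 4 + 4
= 21

21


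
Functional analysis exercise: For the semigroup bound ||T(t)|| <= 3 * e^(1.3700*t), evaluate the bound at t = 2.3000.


||T(2.3000)|| <= 3 * exp(1.3700 * 2.3000)
= 3 * exp(3.1510)
= 3 * 23.3594
= 70.0782

70.0782


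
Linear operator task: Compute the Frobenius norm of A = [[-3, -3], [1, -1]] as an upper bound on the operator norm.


||A||_F^2 = sum a_ij^2
= (-3)^2 + (-3)^2 + 1^2 + (-1)^2
= 9 + 9 + 1 + 1 = 20
||A||_F = sqrt(20) = 4.4721

4.4721


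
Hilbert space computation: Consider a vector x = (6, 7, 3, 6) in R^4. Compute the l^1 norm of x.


The l^1 norm equals the sum of absolute values of all components.
||x||_1 = 6 + 7 + 3 + 6
= 22

22.0000


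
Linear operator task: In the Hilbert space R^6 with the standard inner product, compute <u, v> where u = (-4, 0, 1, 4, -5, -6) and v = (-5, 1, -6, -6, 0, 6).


Computing the standard inner product <u, v> = sum u_i * v_i
= -4*-5 + 0*1 + 1*-6 + 4*-6 + -5*0 + -6*6
= 20 + 0 + -6 + -24 + 0 + -36
= -46

-46


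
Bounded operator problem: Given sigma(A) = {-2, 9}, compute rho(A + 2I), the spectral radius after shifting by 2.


Spectrum of A + 2I = {0, 11}
Spectral radius = max |lambda| over the shifted spectrum
= max(0, 11) = 11

11


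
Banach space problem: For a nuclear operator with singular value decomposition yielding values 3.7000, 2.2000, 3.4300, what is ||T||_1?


The nuclear norm is the sum of all singular values.
||T||_1 = 3.7000 + 2.2000 + 3.4300
= 9.3300

9.3300


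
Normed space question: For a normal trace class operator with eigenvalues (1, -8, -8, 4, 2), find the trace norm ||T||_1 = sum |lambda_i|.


For a normal operator, singular values equal |eigenvalues|.
Trace norm = sum |lambda_i| = 1 + 8 + 8 + 4 + 2
= 23

23


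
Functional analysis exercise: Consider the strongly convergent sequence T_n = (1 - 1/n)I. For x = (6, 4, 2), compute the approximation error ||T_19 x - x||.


T_19 x - x = (1 - 1/19)x - x = -x/19
||x|| = sqrt(56) = 7.4833
||T_19 x - x|| = ||x||/19 = 7.4833/19 = 0.3939

0.3939


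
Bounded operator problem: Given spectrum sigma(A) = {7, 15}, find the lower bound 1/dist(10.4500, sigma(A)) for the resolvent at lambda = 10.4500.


dist(10.4500, {7, 15}) = min(|10.4500 - 7|, |10.4500 - 15|)
= min(3.4500, 4.5500) = 3.4500
Resolvent bound = 1/3.4500 = 0.2899

0.2899


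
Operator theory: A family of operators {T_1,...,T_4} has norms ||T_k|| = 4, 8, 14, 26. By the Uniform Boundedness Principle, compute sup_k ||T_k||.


By the Uniform Boundedness Principle, the supremum of norms is finite.
sup_k ||T_k|| = max(4, 8, 14, 26) = 26

26


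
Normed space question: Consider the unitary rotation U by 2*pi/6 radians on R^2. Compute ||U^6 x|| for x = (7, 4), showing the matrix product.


U is a rotation by theta = 2*pi/6
U^6 = rotation by 6*theta = 12*pi/6 = 0*pi/6 (mod 2*pi)
cos(0*pi/6) = 1.0000, sin(0*pi/6) = 0.0000
U^6 x = (1.0000 * 7 - 0.0000 * 4, 0.0000 * 7 + 1.0000 * 4)
= (7.0000, 4.0000)
||U^6 x|| = sqrt(7.0000^2 + 4.0000^2) = sqrt(65.0000) = 8.0623

8.0623


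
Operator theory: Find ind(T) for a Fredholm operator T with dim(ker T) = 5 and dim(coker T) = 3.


The Fredholm index is defined as ind(T) = dim(ker T) - dim(coker T)
= 5 - 3
= 2

2


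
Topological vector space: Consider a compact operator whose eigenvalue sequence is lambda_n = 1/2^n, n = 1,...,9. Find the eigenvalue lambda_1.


The eigenvalue formula gives lambda_1 = 1/2^1
= 1/2
= 0.5000

0.5000


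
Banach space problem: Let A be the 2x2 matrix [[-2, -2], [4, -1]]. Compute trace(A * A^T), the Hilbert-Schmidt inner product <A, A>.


trace(A * A^T) = sum of squares of all entries
= (-2)^2 + (-2)^2 + 4^2 + (-1)^2
= 4 + 4 + 16 + 1
= 25

25


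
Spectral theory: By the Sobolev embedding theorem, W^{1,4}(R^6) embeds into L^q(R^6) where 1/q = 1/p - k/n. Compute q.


Using the Sobolev embedding formula: 1/q = 1/p - k/n
1/q = 1/4 - 1/6 = 1/12
q = 1/(1/12) = 12

12.0000


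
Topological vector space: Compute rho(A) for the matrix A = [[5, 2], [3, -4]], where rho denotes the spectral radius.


For a 2x2 matrix, eigenvalues satisfy lambda^2 - (trace)*lambda + det = 0
trace = 5 + -4 = 1
det = 5*-4 - 2*3 = -26
discriminant = 1^2 - 4*(-26) = 105
spectral radius = max |eigenvalue| = 5.6235

5.6235


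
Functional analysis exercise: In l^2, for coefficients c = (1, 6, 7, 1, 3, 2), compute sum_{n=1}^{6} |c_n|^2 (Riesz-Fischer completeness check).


sum |c_n|^2 = 1^2 + 6^2 + 7^2 + 1^2 + 3^2 + 2^2
= 1 + 36 + 49 + 1 + 9 + 4
= 100

100


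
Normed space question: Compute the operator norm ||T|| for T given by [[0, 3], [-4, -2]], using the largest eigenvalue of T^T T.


A^T A = [[16, 8], [8, 13]]
trace(A^T A) = 29, det(A^T A) = 144
discriminant = 29^2 - 4*144 = 265
Largest eigenvalue of A^T A = (trace + sqrt(disc))/2 = 22.6394
||T|| = sqrt(22.6394) = 4.7581

4.7581


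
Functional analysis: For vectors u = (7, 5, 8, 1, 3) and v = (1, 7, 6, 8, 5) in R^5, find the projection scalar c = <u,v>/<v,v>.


Computing <u,v> = 7*1 + 5*7 + 8*6 + 1*8 + 3*5 = 113
Computing <v,v> = 1^2 + 7^2 + 6^2 + 8^2 + 5^2 = 175
Projection coefficient = 113/175 = 0.6457

0.6457


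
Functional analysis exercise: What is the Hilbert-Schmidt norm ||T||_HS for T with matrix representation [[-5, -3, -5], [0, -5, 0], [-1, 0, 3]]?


The Hilbert-Schmidt norm is sqrt(sum of squares of all entries).
Sum of squares = (-5)^2 + (-3)^2 + (-5)^2 + 0^2 + (-5)^2 + 0^2 + (-1)^2 + 0^2 + 3^2
= 25 + 9 + 25 + 0 + 25 + 0 + 1 + 0 + 9 = 94
||T||_HS = sqrt(94) = 9.6954

9.6954


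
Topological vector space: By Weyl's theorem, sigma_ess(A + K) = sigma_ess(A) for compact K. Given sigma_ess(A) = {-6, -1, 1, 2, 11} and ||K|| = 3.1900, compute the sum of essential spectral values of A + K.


By Weyl's theorem, the essential spectrum is invariant under compact perturbations.
sigma_ess(A + K) = sigma_ess(A) = {-6, -1, 1, 2, 11}
Sum = -6 + -1 + 1 + 2 + 11 = 7

7


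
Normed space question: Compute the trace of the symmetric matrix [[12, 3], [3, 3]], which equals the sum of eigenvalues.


For a self-adjoint (symmetric) matrix, the eigenvalues are real.
The sum of eigenvalues equals the trace of the matrix.
trace = 12 + 3 = 15

15


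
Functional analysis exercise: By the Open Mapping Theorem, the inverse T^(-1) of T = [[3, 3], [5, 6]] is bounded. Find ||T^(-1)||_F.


det(T) = 3*6 - 3*5 = 3
T^(-1) = (1/3) * [[6, -3], [-5, 3]] = [[2.0000, -1.0000], [-1.6667, 1.0000]]
||T^(-1)||_F^2 = 2.0000^2 + (-1.0000)^2 + (-1.6667)^2 + 1.0000^2 = 8.7778
||T^(-1)||_F = sqrt(8.7778) = 2.9627

2.9627


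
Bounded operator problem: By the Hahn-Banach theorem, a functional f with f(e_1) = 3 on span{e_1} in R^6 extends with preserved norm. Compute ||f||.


The norm of f is given by ||f|| = sup_{||x||=1} |f(x)|.
On span{e_1}, ||e_1|| = 1, so ||f|| = |f(e_1)| / ||e_1||
= |3| / 1 = 3.0000

3.0000


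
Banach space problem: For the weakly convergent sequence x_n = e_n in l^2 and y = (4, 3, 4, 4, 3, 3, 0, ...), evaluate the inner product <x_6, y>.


x_6 = e_6 is the standard basis vector with 1 in position 6.
<x_6, y> = y_6 = 3
As n -> infinity, <x_n, y> -> 0, confirming weak convergence of (x_n) to 0.

3


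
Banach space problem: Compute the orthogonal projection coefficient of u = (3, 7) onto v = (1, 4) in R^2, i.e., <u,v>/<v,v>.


Computing <u,v> = 3*1 + 7*4 = 31
Computing <v,v> = 1^2 + 4^2 = 17
Projection coefficient = 31/17 = 1.8235

1.8235


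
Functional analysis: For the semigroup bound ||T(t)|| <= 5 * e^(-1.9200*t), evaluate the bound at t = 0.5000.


||T(0.5000)|| <= 5 * exp(-1.9200 * 0.5000)
= 5 * exp(-0.9600)
= 5 * 0.3829
= 1.9145

1.9145


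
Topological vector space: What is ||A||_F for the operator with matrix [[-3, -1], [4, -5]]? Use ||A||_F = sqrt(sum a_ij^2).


||A||_F^2 = sum a_ij^2
= (-3)^2 + (-1)^2 + 4^2 + (-5)^2
= 9 + 1 + 16 + 25 = 51
||A||_F = sqrt(51) = 7.1414

7.1414


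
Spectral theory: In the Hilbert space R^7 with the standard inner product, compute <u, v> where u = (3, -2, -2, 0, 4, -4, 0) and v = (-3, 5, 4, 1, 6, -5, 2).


Computing the standard inner product <u, v> = sum u_i * v_i
= 3*-3 + -2*5 + -2*4 + 0*1 + 4*6 + -4*-5 + 0*2
= -9 + -10 + -8 + 0 + 24 + 20 + 0
= 17

17


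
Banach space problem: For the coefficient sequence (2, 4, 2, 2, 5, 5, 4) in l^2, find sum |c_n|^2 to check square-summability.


sum |c_n|^2 = 2^2 + 4^2 + 2^2 + 2^2 + 5^2 + 5^2 + 4^2
= 4 + 16 + 4 + 4 + 25 + 25 + 16
= 94

94


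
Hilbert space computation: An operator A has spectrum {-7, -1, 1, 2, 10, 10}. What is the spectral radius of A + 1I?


Spectrum of A + 1I = {-6, 0, 2, 3, 11, 11}
Spectral radius = max |lambda| over the shifted spectrum
= max(6, 0, 2, 3, 11, 11) = 11

11


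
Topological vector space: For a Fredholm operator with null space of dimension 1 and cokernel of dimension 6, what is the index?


The Fredholm index is defined as ind(T) = dim(ker T) - dim(coker T)
= 1 - 6
= -5

-5


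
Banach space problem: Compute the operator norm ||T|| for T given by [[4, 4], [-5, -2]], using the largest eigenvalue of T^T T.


A^T A = [[41, 26], [26, 20]]
trace(A^T A) = 61, det(A^T A) = 144
discriminant = 61^2 - 4*144 = 3145
Largest eigenvalue of A^T A = (trace + sqrt(disc))/2 = 58.5401
||T|| = sqrt(58.5401) = 7.6512

7.6512


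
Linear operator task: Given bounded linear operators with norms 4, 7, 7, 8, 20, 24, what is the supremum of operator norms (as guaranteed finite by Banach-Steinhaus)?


By the Uniform Boundedness Principle, the supremum of norms is finite.
sup_k ||T_k|| = max(4, 7, 7, 8, 20, 24) = 24

24


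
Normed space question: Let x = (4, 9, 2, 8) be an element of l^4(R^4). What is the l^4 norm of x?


The l^4 norm = (sum |x_i|^4)^(1/4)
Sum of 4th powers = 256 + 6561 + 16 + 4096 = 10929
||x||_4 = (10929)^(1/4) = 10.2246

10.2246


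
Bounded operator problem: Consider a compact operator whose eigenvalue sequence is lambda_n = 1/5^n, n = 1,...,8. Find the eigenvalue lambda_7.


The eigenvalue formula gives lambda_7 = 1/5^7
= 1/78125
= 1.2800e-05

1.2800e-05


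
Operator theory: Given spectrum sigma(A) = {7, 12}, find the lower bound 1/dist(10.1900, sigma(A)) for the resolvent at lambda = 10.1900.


dist(10.1900, {7, 12}) = min(|10.1900 - 7|, |10.1900 - 12|)
= min(3.1900, 1.8100) = 1.8100
Resolvent bound = 1/1.8100 = 0.5525

0.5525


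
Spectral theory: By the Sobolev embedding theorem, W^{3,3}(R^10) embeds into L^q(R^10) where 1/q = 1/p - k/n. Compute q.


Using the Sobolev embedding formula: 1/q = 1/p - k/n
1/q = 1/3 - 3/10 = 1/30
q = 1/(1/30) = 30

30.0000


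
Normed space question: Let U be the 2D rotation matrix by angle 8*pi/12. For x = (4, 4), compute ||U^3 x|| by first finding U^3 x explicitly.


U is a rotation by theta = 8*pi/12
U^3 = rotation by 3*theta = 24*pi/12 = 0*pi/12 (mod 2*pi)
cos(0*pi/12) = 1.0000, sin(0*pi/12) = 0.0000
U^3 x = (1.0000 * 4 - 0.0000 * 4, 0.0000 * 4 + 1.0000 * 4)
= (4.0000, 4.0000)
||U^3 x|| = sqrt(4.0000^2 + 4.0000^2) = sqrt(32.0000) = 5.6569

5.6569


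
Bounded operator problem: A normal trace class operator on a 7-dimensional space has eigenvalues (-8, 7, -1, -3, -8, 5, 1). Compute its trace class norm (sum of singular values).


For a normal operator, singular values equal |eigenvalues|.
Trace norm = sum |lambda_i| = 8 + 7 + 1 + 3 + 8 + 5 + 1
= 33

33


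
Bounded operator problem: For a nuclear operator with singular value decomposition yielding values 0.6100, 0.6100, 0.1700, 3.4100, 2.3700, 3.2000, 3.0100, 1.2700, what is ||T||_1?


The nuclear norm is the sum of all singular values.
||T||_1 = 0.6100 + 0.6100 + 0.1700 + 3.4100 + 2.3700 + 3.2000 + 3.0100 + 1.2700
= 14.6500

14.6500


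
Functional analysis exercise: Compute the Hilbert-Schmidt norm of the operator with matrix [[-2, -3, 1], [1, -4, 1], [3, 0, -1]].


The Hilbert-Schmidt norm is sqrt(sum of squares of all entries).
Sum of squares = (-2)^2 + (-3)^2 + 1^2 + 1^2 + (-4)^2 + 1^2 + 3^2 + 0^2 + (-1)^2
= 4 + 9 + 1 + 1 + 16 + 1 + 9 + 0 + 1 = 42
||T||_HS = sqrt(42) = 6.4807

6.4807


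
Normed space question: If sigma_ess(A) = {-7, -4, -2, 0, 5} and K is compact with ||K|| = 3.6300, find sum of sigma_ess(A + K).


By Weyl's theorem, the essential spectrum is invariant under compact perturbations.
sigma_ess(A + K) = sigma_ess(A) = {-7, -4, -2, 0, 5}
Sum = -7 + -4 + -2 + 0 + 5 = -8

-8


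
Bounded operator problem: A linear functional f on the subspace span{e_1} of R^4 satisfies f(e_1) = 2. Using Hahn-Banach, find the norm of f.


The norm of f is given by ||f|| = sup_{||x||=1} |f(x)|.
On span{e_1}, ||e_1|| = 1, so ||f|| = |f(e_1)| / ||e_1||
= |2| / 1 = 2.0000

2.0000


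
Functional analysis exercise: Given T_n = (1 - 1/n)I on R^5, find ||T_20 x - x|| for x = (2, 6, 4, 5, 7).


T_20 x - x = (1 - 1/20)x - x = -x/20
||x|| = sqrt(130) = 11.4018
||T_20 x - x|| = ||x||/20 = 11.4018/20 = 0.5701

0.5701


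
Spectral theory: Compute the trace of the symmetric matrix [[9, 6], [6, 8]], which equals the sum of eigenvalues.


For a self-adjoint (symmetric) matrix, the eigenvalues are real.
The sum of eigenvalues equals the trace of the matrix.
trace = 9 + 8 = 17

17


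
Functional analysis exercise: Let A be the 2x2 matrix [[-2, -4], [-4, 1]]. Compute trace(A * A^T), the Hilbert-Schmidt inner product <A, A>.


trace(A * A^T) = sum of squares of all entries
= (-2)^2 + (-4)^2 + (-4)^2 + 1^2
= 4 + 16 + 16 + 1
= 37

37


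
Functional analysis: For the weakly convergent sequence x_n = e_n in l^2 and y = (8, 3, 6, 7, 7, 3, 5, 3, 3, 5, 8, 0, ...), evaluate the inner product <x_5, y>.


x_5 = e_5 is the standard basis vector with 1 in position 5.
<x_5, y> = y_5 = 7
As n -> infinity, <x_n, y> -> 0, confirming weak convergence of (x_n) to 0.

7


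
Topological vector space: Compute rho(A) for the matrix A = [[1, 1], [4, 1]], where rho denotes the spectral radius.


For a 2x2 matrix, eigenvalues satisfy lambda^2 - (trace)*lambda + det = 0
trace = 1 + 1 = 2
det = 1*1 - 1*4 = -3
discriminant = 2^2 - 4*(-3) = 16
spectral radius = max |eigenvalue| = 3.0000

3.0000


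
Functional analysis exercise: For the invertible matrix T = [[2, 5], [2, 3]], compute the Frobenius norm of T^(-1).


det(T) = 2*3 - 5*2 = -4
T^(-1) = (1/-4) * [[3, -5], [-2, 2]] = [[-0.7500, 1.2500], [0.5000, -0.5000]]
||T^(-1)||_F^2 = (-0.7500)^2 + 1.2500^2 + 0.5000^2 + (-0.5000)^2 = 2.6250
||T^(-1)||_F = sqrt(2.6250) = 1.6202

1.6202


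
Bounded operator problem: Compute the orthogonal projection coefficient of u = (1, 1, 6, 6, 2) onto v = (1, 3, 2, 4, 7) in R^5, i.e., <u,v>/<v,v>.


Computing <u,v> = 1*1 + 1*3 + 6*2 + 6*4 + 2*7 = 54
Computing <v,v> = 1^2 + 3^2 + 2^2 + 4^2 + 7^2 = 79
Projection coefficient = 54/79 = 0.6835

0.6835


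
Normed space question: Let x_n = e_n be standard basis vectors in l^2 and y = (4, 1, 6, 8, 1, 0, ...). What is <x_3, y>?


x_3 = e_3 is the standard basis vector with 1 in position 3.
<x_3, y> = y_3 = 6
As n -> infinity, <x_n, y> -> 0, confirming weak convergence of (x_n) to 0.

6


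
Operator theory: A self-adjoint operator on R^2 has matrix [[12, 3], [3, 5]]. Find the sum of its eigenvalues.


For a self-adjoint (symmetric) matrix, the eigenvalues are real.
The sum of eigenvalues equals the trace of the matrix.
trace = 12 + 5 = 17

17


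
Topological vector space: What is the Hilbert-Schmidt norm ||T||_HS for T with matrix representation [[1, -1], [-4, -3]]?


The Hilbert-Schmidt norm is sqrt(sum of squares of all entries).
Sum of squares = 1^2 + (-1)^2 + (-4)^2 + (-3)^2
= 1 + 1 + 16 + 9 = 27
||T||_HS = sqrt(27) = 5.1962

5.1962


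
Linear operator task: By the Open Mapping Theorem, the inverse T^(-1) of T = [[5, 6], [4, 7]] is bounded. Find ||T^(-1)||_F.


det(T) = 5*7 - 6*4 = 11
T^(-1) = (1/11) * [[7, -6], [-4, 5]] = [[0.6364, -0.5455], [-0.3636, 0.4545]]
||T^(-1)||_F^2 = 0.6364^2 + (-0.5455)^2 + (-0.3636)^2 + 0.4545^2 = 1.0413
||T^(-1)||_F = sqrt(1.0413) = 1.0205

1.0205


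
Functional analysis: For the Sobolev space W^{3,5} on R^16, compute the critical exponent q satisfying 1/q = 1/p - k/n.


Using the Sobolev embedding formula: 1/q = 1/p - k/n
1/q = 1/5 - 3/16 = 1/80
q = 1/(1/80) = 80

80.0000


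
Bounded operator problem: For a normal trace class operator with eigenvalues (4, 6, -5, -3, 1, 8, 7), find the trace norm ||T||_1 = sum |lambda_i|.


For a normal operator, singular values equal |eigenvalues|.
Trace norm = sum |lambda_i| = 4 + 6 + 5 + 3 + 1 + 8 + 7
= 34

34


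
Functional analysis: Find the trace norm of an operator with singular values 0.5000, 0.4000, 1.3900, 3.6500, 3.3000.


The nuclear norm is the sum of all singular values.
||T||_1 = 0.5000 + 0.4000 + 1.3900 + 3.6500 + 3.3000
= 9.2400

9.2400


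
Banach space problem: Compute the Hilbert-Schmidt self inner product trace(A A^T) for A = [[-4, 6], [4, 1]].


trace(A * A^T) = sum of squares of all entries
= (-4)^2 + 6^2 + 4^2 + 1^2
= 16 + 36 + 16 + 1
= 69

69


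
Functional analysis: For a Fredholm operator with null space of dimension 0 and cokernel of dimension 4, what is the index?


The Fredholm index is defined as ind(T) = dim(ker T) - dim(coker T)
= 0 - 4
= -4

-4


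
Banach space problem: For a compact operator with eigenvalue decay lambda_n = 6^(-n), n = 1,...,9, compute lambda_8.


The eigenvalue formula gives lambda_8 = 1/6^8
= 1/1679616
= 5.9537e-07

5.9537e-07


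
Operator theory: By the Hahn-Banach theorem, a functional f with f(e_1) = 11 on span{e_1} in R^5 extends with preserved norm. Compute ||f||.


The norm of f is given by ||f|| = sup_{||x||=1} |f(x)|.
On span{e_1}, ||e_1|| = 1, so ||f|| = |f(e_1)| / ||e_1||
= |11| / 1 = 11.0000

11.0000


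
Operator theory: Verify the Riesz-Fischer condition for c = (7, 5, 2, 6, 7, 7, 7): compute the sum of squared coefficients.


sum |c_n|^2 = 7^2 + 5^2 + 2^2 + 6^2 + 7^2 + 7^2 + 7^2
= 49 + 25 + 4 + 36 + 49 + 49 + 49
= 261

261


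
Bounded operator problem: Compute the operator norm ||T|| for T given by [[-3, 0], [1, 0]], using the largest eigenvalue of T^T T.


A^T A = [[10, 0], [0, 0]]
trace(A^T A) = 10, det(A^T A) = 0
discriminant = 10^2 - 4*0 = 100
Largest eigenvalue of A^T A = (trace + sqrt(disc))/2 = 10.0000
||T|| = sqrt(10.0000) = 3.1623

3.1623


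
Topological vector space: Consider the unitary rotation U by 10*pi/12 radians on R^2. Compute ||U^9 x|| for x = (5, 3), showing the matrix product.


U is a rotation by theta = 10*pi/12
U^9 = rotation by 9*theta = 90*pi/12 = 18*pi/12 (mod 2*pi)
cos(18*pi/12) = 0.0000, sin(18*pi/12) = -1.0000
U^9 x = (0.0000 * 5 - -1.0000 * 3, -1.0000 * 5 + 0.0000 * 3)
= (3.0000, -5.0000)
||U^9 x|| = sqrt(3.0000^2 + (-5.0000)^2) = sqrt(34.0000) = 5.8310

5.8310


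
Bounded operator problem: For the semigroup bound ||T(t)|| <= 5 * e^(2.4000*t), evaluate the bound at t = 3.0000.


||T(3.0000)|| <= 5 * exp(2.4000 * 3.0000)
= 5 * exp(7.2000)
= 5 * 1339.4308
= 6697.1538

6697.1538


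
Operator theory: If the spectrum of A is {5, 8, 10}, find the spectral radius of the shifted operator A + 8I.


Spectrum of A + 8I = {13, 16, 18}
Spectral radius = max |lambda| over the shifted spectrum
= max(13, 16, 18) = 18

18


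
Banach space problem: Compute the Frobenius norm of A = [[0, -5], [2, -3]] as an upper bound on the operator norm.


||A||_F^2 = sum a_ij^2
= 0^2 + (-5)^2 + 2^2 + (-3)^2
= 0 + 25 + 4 + 9 = 38
||A||_F = sqrt(38) = 6.1644

6.1644


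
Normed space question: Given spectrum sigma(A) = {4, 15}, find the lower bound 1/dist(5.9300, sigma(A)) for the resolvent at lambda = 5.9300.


dist(5.9300, {4, 15}) = min(|5.9300 - 4|, |5.9300 - 15|)
= min(1.9300, 9.0700) = 1.9300
Resolvent bound = 1/1.9300 = 0.5181

0.5181


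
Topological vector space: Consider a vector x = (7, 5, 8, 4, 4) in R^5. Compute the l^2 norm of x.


The l^2 norm = (sum |x_i|^2)^(1/2)
Sum of 2th powers = 49 + 25 + 64 + 16 + 16 = 170
||x||_2 = (170)^(1/2) = 13.0384

13.0384


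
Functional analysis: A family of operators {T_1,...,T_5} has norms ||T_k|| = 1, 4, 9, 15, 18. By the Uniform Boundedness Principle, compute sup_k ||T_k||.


By the Uniform Boundedness Principle, the supremum of norms is finite.
sup_k ||T_k|| = max(1, 4, 9, 15, 18) = 18

18


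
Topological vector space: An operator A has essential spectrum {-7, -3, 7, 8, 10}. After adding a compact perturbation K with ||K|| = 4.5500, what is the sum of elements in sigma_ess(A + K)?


By Weyl's theorem, the essential spectrum is invariant under compact perturbations.
sigma_ess(A + K) = sigma_ess(A) = {-7, -3, 7, 8, 10}
Sum = -7 + -3 + 7 + 8 + 10 = 15

15


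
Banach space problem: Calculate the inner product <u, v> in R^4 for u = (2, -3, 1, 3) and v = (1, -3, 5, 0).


Computing the standard inner product <u, v> = sum u_i * v_i
= 2*1 + -3*-3 + 1*5 + 3*0
= 2 + 9 + 5 + 0
= 16

16


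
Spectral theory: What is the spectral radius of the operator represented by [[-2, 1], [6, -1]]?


For a 2x2 matrix, eigenvalues satisfy lambda^2 - (trace)*lambda + det = 0
trace = -2 + -1 = -3
det = -2*-1 - 1*6 = -4
discriminant = (-3)^2 - 4*(-4) = 25
spectral radius = max |eigenvalue| = 4.0000

4.0000


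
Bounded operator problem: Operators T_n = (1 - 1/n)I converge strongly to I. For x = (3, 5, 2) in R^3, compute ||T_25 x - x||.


T_25 x - x = (1 - 1/25)x - x = -x/25
||x|| = sqrt(38) = 6.1644
||T_25 x - x|| = ||x||/25 = 6.1644/25 = 0.2466

0.2466


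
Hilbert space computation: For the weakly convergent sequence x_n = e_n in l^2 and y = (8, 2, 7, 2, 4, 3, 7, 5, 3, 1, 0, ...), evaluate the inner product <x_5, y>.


x_5 = e_5 is the standard basis vector with 1 in position 5.
<x_5, y> = y_5 = 4
As n -> infinity, <x_n, y> -> 0, confirming weak convergence of (x_n) to 0.

4


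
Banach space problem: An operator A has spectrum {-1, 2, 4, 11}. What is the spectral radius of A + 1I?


Spectrum of A + 1I = {0, 3, 5, 12}
Spectral radius = max |lambda| over the shifted spectrum
= max(0, 3, 5, 12) = 12

12


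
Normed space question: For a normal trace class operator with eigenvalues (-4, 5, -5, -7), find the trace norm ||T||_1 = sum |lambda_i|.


For a normal operator, singular values equal |eigenvalues|.
Trace norm = sum |lambda_i| = 4 + 5 + 5 + 7
= 21

21


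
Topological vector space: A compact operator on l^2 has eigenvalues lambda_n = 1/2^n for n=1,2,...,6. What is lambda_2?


The eigenvalue formula gives lambda_2 = 1/2^2
= 1/4
= 0.2500

0.2500


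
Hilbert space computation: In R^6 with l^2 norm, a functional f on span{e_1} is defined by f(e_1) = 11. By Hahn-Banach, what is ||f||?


The norm of f is given by ||f|| = sup_{||x||=1} |f(x)|.
On span{e_1}, ||e_1|| = 1, so ||f|| = |f(e_1)| / ||e_1||
= |11| / 1 = 11.0000

11.0000


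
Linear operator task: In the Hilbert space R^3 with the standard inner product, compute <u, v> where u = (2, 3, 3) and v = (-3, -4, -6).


Computing the standard inner product <u, v> = sum u_i * v_i
= 2*-3 + 3*-4 + 3*-6
= -6 + -12 + -18
= -36

-36


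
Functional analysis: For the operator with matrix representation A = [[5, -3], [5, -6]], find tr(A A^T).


trace(A * A^T) = sum of squares of all entries
= 5^2 + (-3)^2 + 5^2 + (-6)^2
= 25 + 9 + 25 + 36
= 95

95


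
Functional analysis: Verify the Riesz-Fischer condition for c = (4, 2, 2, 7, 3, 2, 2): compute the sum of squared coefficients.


sum |c_n|^2 = 4^2 + 2^2 + 2^2 + 7^2 + 3^2 + 2^2 + 2^2
= 16 + 4 + 4 + 49 + 9 + 4 + 4
= 90

90


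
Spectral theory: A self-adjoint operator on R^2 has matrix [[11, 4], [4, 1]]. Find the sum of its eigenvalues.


For a self-adjoint (symmetric) matrix, the eigenvalues are real.
The sum of eigenvalues equals the trace of the matrix.
trace = 11 + 1 = 12

12


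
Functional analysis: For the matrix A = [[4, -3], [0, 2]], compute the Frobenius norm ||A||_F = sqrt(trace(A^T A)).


||A||_F^2 = sum a_ij^2
= 4^2 + (-3)^2 + 0^2 + 2^2
= 16 + 9 + 0 + 4 = 29
||A||_F = sqrt(29) = 5.3852

5.3852


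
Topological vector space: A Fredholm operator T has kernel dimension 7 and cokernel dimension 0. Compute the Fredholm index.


The Fredholm index is defined as ind(T) = dim(ker T) - dim(coker T)
= 7 - 0
= 7

7


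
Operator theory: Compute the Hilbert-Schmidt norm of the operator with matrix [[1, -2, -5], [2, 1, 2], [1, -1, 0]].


The Hilbert-Schmidt norm is sqrt(sum of squares of all entries).
Sum of squares = 1^2 + (-2)^2 + (-5)^2 + 2^2 + 1^2 + 2^2 + 1^2 + (-1)^2 + 0^2
= 1 + 4 + 25 + 4 + 1 + 4 + 1 + 1 + 0 = 41
||T||_HS = sqrt(41) = 6.4031

6.4031


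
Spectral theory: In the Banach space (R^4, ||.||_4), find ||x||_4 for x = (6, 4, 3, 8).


The l^4 norm = (sum |x_i|^4)^(1/4)
Sum of 4th powers = 1296 + 256 + 81 + 4096 = 5729
||x||_4 = (5729)^(1/4) = 8.7000

8.7000


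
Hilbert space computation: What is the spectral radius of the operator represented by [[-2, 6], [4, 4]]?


For a 2x2 matrix, eigenvalues satisfy lambda^2 - (trace)*lambda + det = 0
trace = -2 + 4 = 2
det = -2*4 - 6*4 = -32
discriminant = 2^2 - 4*(-32) = 132
spectral radius = max |eigenvalue| = 6.7446

6.7446


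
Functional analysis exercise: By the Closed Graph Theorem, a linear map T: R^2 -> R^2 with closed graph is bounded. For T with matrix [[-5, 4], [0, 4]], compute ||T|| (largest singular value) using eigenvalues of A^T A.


A^T A = [[25, -20], [-20, 32]]
trace(A^T A) = 57, det(A^T A) = 400
discriminant = 57^2 - 4*400 = 1649
Largest eigenvalue of A^T A = (trace + sqrt(disc))/2 = 48.8039
||T|| = sqrt(48.8039) = 6.9860

6.9860


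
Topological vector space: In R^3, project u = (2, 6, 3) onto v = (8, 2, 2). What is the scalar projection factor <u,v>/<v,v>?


Computing <u,v> = 2*8 + 6*2 + 3*2 = 34
Computing <v,v> = 8^2 + 2^2 + 2^2 = 72
Projection coefficient = 34/72 = 0.4722

0.4722


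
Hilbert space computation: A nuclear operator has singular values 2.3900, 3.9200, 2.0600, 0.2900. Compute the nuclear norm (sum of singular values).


The nuclear norm is the sum of all singular values.
||T||_1 = 2.3900 + 3.9200 + 2.0600 + 0.2900
= 8.6600

8.6600


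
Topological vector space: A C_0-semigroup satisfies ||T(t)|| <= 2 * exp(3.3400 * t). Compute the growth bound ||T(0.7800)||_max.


||T(0.7800)|| <= 2 * exp(3.3400 * 0.7800)
= 2 * exp(2.6052)
= 2 * 13.5339
= 27.0679

27.0679


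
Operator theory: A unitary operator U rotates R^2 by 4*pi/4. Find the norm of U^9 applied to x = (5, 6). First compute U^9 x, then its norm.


U is a rotation by theta = 4*pi/4
U^9 = rotation by 9*theta = 36*pi/4 = 4*pi/4 (mod 2*pi)
cos(4*pi/4) = -1.0000, sin(4*pi/4) = 0.0000
U^9 x = (-1.0000 * 5 - 0.0000 * 6, 0.0000 * 5 + -1.0000 * 6)
= (-5.0000, -6.0000)
||U^9 x|| = sqrt((-5.0000)^2 + (-6.0000)^2) = sqrt(61.0000) = 7.8102

7.8102


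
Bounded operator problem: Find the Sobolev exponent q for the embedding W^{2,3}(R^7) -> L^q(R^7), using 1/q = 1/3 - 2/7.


Using the Sobolev embedding formula: 1/q = 1/p - k/n
1/q = 1/3 - 2/7 = 1/21
q = 1/(1/21) = 21

21.0000


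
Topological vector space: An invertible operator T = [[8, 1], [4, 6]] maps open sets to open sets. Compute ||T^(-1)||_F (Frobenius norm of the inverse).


det(T) = 8*6 - 1*4 = 44
T^(-1) = (1/44) * [[6, -1], [-4, 8]] = [[0.1364, -0.0227], [-0.0909, 0.1818]]
||T^(-1)||_F^2 = 0.1364^2 + (-0.0227)^2 + (-0.0909)^2 + 0.1818^2 = 0.0604
||T^(-1)||_F = sqrt(0.0604) = 0.2458

0.2458


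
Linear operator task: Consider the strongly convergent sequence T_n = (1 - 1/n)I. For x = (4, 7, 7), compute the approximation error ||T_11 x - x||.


T_11 x - x = (1 - 1/11)x - x = -x/11
||x|| = sqrt(114) = 10.6771
||T_11 x - x|| = ||x||/11 = 10.6771/11 = 0.9706

0.9706


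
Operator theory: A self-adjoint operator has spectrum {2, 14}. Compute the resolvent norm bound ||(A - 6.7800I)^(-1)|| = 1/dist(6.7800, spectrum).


dist(6.7800, {2, 14}) = min(|6.7800 - 2|, |6.7800 - 14|)
= min(4.7800, 7.2200) = 4.7800
Resolvent bound = 1/4.7800 = 0.2092

0.2092


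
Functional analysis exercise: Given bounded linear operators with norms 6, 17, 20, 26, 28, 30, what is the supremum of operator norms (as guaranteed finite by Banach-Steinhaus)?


By the Uniform Boundedness Principle, the supremum of norms is finite.
sup_k ||T_k|| = max(6, 17, 20, 26, 28, 30) = 30

30


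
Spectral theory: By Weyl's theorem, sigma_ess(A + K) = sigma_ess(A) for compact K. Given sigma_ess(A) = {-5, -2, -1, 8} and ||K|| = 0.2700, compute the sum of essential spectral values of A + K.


By Weyl's theorem, the essential spectrum is invariant under compact perturbations.
sigma_ess(A + K) = sigma_ess(A) = {-5, -2, -1, 8}
Sum = -5 + -2 + -1 + 8 = 0

0


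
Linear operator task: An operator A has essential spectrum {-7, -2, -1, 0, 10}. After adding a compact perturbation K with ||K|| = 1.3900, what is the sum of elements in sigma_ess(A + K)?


By Weyl's theorem, the essential spectrum is invariant under compact perturbations.
sigma_ess(A + K) = sigma_ess(A) = {-7, -2, -1, 0, 10}
Sum = -7 + -2 + -1 + 0 + 10 = 0

0


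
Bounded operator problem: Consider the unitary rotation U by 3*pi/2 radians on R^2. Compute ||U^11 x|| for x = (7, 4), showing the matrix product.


U is a rotation by theta = 3*pi/2
U^11 = rotation by 11*theta = 33*pi/2 = 1*pi/2 (mod 2*pi)
cos(1*pi/2) = 0.0000, sin(1*pi/2) = 1.0000
U^11 x = (0.0000 * 7 - 1.0000 * 4, 1.0000 * 7 + 0.0000 * 4)
= (-4.0000, 7.0000)
||U^11 x|| = sqrt((-4.0000)^2 + 7.0000^2) = sqrt(65.0000) = 8.0623

8.0623


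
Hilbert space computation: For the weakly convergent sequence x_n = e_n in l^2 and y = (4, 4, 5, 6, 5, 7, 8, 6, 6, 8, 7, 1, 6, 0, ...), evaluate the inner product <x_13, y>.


x_13 = e_13 is the standard basis vector with 1 in position 13.
<x_13, y> = y_13 = 6
As n -> infinity, <x_n, y> -> 0, confirming weak convergence of (x_n) to 0.

6


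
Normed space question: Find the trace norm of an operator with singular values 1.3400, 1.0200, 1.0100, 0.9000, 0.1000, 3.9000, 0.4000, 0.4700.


The nuclear norm is the sum of all singular values.
||T||_1 = 1.3400 + 1.0200 + 1.0100 + 0.9000 + 0.1000 + 3.9000 + 0.4000 + 0.4700
= 9.1400

9.1400


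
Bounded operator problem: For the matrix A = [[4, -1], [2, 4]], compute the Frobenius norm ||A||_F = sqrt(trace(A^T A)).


||A||_F^2 = sum a_ij^2
= 4^2 + (-1)^2 + 2^2 + 4^2
= 16 + 1 + 4 + 16 = 37
||A||_F = sqrt(37) = 6.0828

6.0828


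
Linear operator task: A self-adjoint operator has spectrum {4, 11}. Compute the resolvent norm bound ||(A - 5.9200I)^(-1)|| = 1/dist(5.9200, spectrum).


dist(5.9200, {4, 11}) = min(|5.9200 - 4|, |5.9200 - 11|)
= min(1.9200, 5.0800) = 1.9200
Resolvent bound = 1/1.9200 = 0.5208

0.5208


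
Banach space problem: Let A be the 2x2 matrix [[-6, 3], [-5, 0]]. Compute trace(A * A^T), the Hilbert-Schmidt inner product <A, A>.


trace(A * A^T) = sum of squares of all entries
= (-6)^2 + 3^2 + (-5)^2 + 0^2
= 36 + 9 + 25 + 0
= 70

70


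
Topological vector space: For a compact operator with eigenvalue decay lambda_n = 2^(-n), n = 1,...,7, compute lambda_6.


The eigenvalue formula gives lambda_6 = 1/2^6
= 1/64
= 0.0156

0.0156


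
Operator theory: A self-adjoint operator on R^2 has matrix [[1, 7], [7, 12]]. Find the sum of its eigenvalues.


For a self-adjoint (symmetric) matrix, the eigenvalues are real.
The sum of eigenvalues equals the trace of the matrix.
trace = 1 + 12 = 13

13


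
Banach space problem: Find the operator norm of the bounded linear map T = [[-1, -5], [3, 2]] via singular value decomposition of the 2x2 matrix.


A^T A = [[10, 11], [11, 29]]
trace(A^T A) = 39, det(A^T A) = 169
discriminant = 39^2 - 4*169 = 845
Largest eigenvalue of A^T A = (trace + sqrt(disc))/2 = 34.0344
||T|| = sqrt(34.0344) = 5.8339

5.8339


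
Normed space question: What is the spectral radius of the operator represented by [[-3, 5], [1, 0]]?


For a 2x2 matrix, eigenvalues satisfy lambda^2 - (trace)*lambda + det = 0
trace = -3 + 0 = -3
det = -3*0 - 5*1 = -5
discriminant = (-3)^2 - 4*(-5) = 29
spectral radius = max |eigenvalue| = 4.1926

4.1926


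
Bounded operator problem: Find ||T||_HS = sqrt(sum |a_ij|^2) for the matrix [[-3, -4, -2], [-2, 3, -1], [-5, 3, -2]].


The Hilbert-Schmidt norm is sqrt(sum of squares of all entries).
Sum of squares = (-3)^2 + (-4)^2 + (-2)^2 + (-2)^2 + 3^2 + (-1)^2 + (-5)^2 + 3^2 + (-2)^2
= 9 + 16 + 4 + 4 + 9 + 1 + 25 + 9 + 4 = 81
||T||_HS = sqrt(81) = 9.0000

9.0000


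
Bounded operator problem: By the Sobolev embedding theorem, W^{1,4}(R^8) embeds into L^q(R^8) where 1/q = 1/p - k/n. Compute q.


Using the Sobolev embedding formula: 1/q = 1/p - k/n
1/q = 1/4 - 1/8 = 1/8
q = 1/(1/8) = 8

8.0000


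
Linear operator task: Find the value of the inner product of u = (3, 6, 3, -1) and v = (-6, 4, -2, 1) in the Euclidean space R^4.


Computing the standard inner product <u, v> = sum u_i * v_i
= 3*-6 + 6*4 + 3*-2 + -1*1
= -18 + 24 + -6 + -1
= -1

-1


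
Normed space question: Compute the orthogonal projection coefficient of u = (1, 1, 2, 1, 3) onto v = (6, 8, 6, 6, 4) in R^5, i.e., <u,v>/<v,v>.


Computing <u,v> = 1*6 + 1*8 + 2*6 + 1*6 + 3*4 = 44
Computing <v,v> = 6^2 + 8^2 + 6^2 + 6^2 + 4^2 = 188
Projection coefficient = 44/188 = 0.2340

0.2340


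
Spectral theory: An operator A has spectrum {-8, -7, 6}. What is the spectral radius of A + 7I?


Spectrum of A + 7I = {-1, 0, 13}
Spectral radius = max |lambda| over the shifted spectrum
= max(1, 0, 13) = 13

13


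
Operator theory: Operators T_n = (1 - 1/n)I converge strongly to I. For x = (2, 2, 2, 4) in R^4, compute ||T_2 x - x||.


T_2 x - x = (1 - 1/2)x - x = -x/2
||x|| = sqrt(28) = 5.2915
||T_2 x - x|| = ||x||/2 = 5.2915/2 = 2.6458

2.6458


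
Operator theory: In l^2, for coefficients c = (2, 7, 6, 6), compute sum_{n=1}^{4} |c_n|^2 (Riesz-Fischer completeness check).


sum |c_n|^2 = 2^2 + 7^2 + 6^2 + 6^2
= 4 + 49 + 36 + 36
= 125

125


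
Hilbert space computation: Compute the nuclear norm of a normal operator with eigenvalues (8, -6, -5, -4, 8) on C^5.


For a normal operator, singular values equal |eigenvalues|.
Trace norm = sum |lambda_i| = 8 + 6 + 5 + 4 + 8
= 31

31


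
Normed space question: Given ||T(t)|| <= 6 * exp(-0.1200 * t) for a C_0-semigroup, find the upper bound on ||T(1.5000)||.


||T(1.5000)|| <= 6 * exp(-0.1200 * 1.5000)
= 6 * exp(-0.1800)
= 6 * 0.8353
= 5.0116

5.0116


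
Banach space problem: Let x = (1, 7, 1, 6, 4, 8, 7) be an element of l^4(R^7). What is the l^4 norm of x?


The l^4 norm = (sum |x_i|^4)^(1/4)
Sum of 4th powers = 1 + 2401 + 1 + 1296 + 256 + 4096 + 2401 = 10452
||x||_4 = (10452)^(1/4) = 10.1111

10.1111


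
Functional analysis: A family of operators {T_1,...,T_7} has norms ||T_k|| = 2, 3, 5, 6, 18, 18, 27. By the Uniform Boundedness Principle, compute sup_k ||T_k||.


By the Uniform Boundedness Principle, the supremum of norms is finite.
sup_k ||T_k|| = max(2, 3, 5, 6, 18, 18, 27) = 27

27
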